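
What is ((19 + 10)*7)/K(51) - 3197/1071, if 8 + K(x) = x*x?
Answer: -8072408/2777103 ≈ -2.9068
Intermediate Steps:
K(x) = -8 + x**2 (K(x) = -8 + x*x = -8 + x**2)
((19 + 10)*7)/K(51) - 3197/1071 = ((19 + 10)*7)/(-8 + 51**2) - 3197/1071 = (29*7)/(-8 + 2601) - 3197*1/1071 = 203/2593 - 3197/1071 = -8072408/2777103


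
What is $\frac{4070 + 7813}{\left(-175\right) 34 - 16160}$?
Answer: $- \frac{3961}{7370} \approx -0.53745$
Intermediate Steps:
$\frac{4070 + 7813}{\left(-175\right) 34 - 16160} = \frac{11883}{-5950 - 16160} = \frac{11883}{-22110} = 11883 \left(- \frac{1}{22110}\right) = - \frac{3961}{7370}$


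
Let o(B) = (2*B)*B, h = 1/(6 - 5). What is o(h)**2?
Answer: 4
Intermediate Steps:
h = 1 (h = 1/1 = 1)
o(B) = 2*B**2
o(h)**2 = (2*1**2)**2 = (2*1)**2 = 2**2 = 4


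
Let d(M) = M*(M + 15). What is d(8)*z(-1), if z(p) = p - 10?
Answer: -2024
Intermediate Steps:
z(p) = -10 + p
d(M) = M*(15 + M)
d(8)*z(-1) = (8*(15 + 8))*(-10 - 1) = (8*23)*(-11) = 184*(-11) = -2024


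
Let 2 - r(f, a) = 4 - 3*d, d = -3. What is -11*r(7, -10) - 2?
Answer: 119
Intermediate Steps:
r(f, a) = -11 (r(f, a) = 2 - (4 - 3*(-3)) = 2 - (4 + 9) = 2 - 1*13 = 2 - 13 = -11)
-11*r(7, -10) - 2 = -11*(-11) - 2 = 121 - 2 = 119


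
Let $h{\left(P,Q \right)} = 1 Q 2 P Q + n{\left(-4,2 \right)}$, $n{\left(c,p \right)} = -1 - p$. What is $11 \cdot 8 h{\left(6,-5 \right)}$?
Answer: $26136$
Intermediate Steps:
$h{\left(P,Q \right)} = -3 + 2 P Q^{2}$ ($h{\left(P,Q \right)} = 1 Q 2 P Q - 3 = Q 2 P Q - 3 = 2 Q P Q - 3 = 2 P Q Q - 3 = 2 P Q^{2} - 3 = -3 + 2 P Q^{2}$)
$11 \cdot 8 h{\left(6,-5 \right)} = 11 \cdot 8 \left(-3 + 2 \cdot 6 \left(-5\right)^{2}\right) = 88 \left(-3 + 2 \cdot 6 \cdot 25\right) = 88 \left(-3 + 300\right) = 88 \cdot 297 = 26136$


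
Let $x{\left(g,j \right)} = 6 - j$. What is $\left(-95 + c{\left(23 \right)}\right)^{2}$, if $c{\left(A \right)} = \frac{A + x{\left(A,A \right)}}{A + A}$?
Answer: $\frac{4761124}{529} \approx 9000.2$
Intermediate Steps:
$c{\left(A \right)} = \frac{3}{A}$ ($c{\left(A \right)} = \frac{A - \left(-6 + A\right)}{A + A} = \frac{6}{2 A} = 6 \frac{1}{2 A} = \frac{3}{A}$)
$\left(-95 + c{\left(23 \right)}\right)^{2} = \left(-95 + \frac{3}{23}\right)^{2} = \left(- \frac{2182}{23}\right)^{2} = \frac{4761124}{529}$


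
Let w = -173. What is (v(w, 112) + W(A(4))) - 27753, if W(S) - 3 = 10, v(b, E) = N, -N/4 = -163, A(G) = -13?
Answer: -27088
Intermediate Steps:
N = 652 (N = -4*(-163) = 652)
v(b, E) = 652
W(S) = 13 (W(S) = 3 + 10 = 13)
(v(w, 112) + W(A(4))) - 27753 = (652 + 13) - 27753 = 665 - 27753 = -27088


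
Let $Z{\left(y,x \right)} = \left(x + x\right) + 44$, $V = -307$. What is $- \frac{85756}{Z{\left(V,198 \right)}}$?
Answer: $- \frac{1949}{10} \approx -194.9$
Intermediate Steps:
$Z{\left(y,x \right)} = 44 + 2 x$ ($Z{\left(y,x \right)} = 2 x + 44 = 44 + 2 x$)
$- \frac{85756}{Z{\left(V,198 \right)}} = - \frac{85756}{44 + 2 \cdot 198} = - \frac{85756}{44 + 396} = - \frac{85756}{440} = \left(-85756\right) \frac{1}{440} = - \frac{1949}{10}$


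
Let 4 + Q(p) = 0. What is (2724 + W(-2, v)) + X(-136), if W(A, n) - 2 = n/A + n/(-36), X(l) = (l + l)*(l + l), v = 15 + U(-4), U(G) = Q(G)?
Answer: 2761351/36 ≈ 76704.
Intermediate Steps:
Q(p) = -4 (Q(p) = -4 + 0 = -4)
U(G) = -4
v = 11 (v = 15 - 4 = 11)
X(l) = 4*l² (X(l) = (2*l)*(2*l) = 4*l²)
W(A, n) = 2 - n/36 + n/A (W(A, n) = 2 + (n/A + n/(-36)) = 2 + (n/A + n*(-1/36)) = 2 + (n/A - n/36) = 2 + (-n/36 + n/A) = 2 - n/36 + n/A)
(2724 + W(-2, v)) + X(-136) = (2724 + (2 - 1/36*11 + 11/(-2))) + 4*(-136)² = (2724 + (2 - 11/36 + 11*(-½))) + 4*18496 = (2724 + (2 - 11/36 - 11/2)) + 73984 = (2724 - 137/36) + 73984 = 97927/36 + 73984 = 2761351/36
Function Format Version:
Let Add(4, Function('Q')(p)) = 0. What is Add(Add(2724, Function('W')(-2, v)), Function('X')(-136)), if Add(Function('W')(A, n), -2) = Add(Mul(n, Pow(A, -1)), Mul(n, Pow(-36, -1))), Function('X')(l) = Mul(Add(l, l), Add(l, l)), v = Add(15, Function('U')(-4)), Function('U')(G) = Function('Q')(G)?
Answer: Rational(2761351, 36) ≈ 76704.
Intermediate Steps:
Function('Q')(p) = -4 (Function('Q')(p) = Add(-4, 0) = -4)
Function('U')(G) = -4
v = 11 (v = Add(15, -4) = 11)
Function('X')(l) = Mul(4, Pow(l, 2)) (Function('X')(l) = Mul(Mul(2, l), Mul(2, l)) = Mul(4, Pow(l, 2)))
Function('W')(A, n) = Add(2, Mul(Rational(-1, 36), n), Mul(n, Pow(A, -1))) (Function('W')(A, n) = Add(2, Add(Mul(n, Pow(A, -1)), Mul(n, Pow(-36, -1)))) = Add(2, Add(Mul(n, Pow(A, -1)), Mul(n, Rational(-1, 36)))) = Add(2, Add(Mul(n, Pow(A, -1)), Mul(Rational(-1, 36), n))) = Add(2, Add(Mul(Rational(-1, 36), n), Mul(n, Pow(A, -1)))) = Add(2, Mul(Rational(-1, 36), n), Mul(n, Pow(A, -1))))
Add(Add(2724, Function('W')(-2, v)), Function('X')(-136)) = Add(Add(2724, Add(2, Mul(Rational(-1, 36), 11), Mul(11, Pow(-2, -1)))), Mul(4, Pow(-136, 2))) = Add(Add(2724, Add(2, Rational(-11, 36), Mul(11, Rational(-1, 2)))), Mul(4, 18496)) = Add(Add(2724, Add(2, Rational(-11, 36), Rational(-11, 2))), 73984) = Add(Add(2724, Rational(-137, 36)), 73984) = Add(Rational(97927, 36), 73984) = Rational(2761351, 36)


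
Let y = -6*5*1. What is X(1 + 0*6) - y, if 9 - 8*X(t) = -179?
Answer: 107/2 ≈ 53.500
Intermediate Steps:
X(t) = 47/2 (X(t) = 9/8 - ⅛*(-179) = 9/8 + 179/8 = 47/2)
y = -30 (y = -30*1 = -30)
X(1 + 0*6) - y = 47/2 - 1*(-30) = 47/2 + 30 = 107/2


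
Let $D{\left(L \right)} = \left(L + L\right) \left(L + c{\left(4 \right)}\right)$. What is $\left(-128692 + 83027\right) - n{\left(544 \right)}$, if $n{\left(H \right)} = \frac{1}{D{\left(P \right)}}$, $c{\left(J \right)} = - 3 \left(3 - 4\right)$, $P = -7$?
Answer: $- \frac{2557241}{56} \approx -45665.0$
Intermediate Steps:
$c{\left(J \right)} = 3$ ($c{\left(J \right)} = \left(-3\right) \left(-1\right) = 3$)
$D{\left(L \right)} = 2 L \left(3 + L\right)$ ($D{\left(L \right)} = \left(L + L\right) \left(L + 3\right) = 2 L \left(3 + L\right)$)
$n{\left(H \right)} = \frac{1}{56}$ ($n{\left(H \right)} = \frac{1}{2 \left(-7\right) \left(3 - 7\right)} = \frac{1}{2 \left(-7\right) \left(-4\right)} = \frac{1}{56}$)
$\left(-128692 + 83027\right) - n{\left(544 \right)} = \left(-128692 + 83027\right) - \frac{1}{56} = -45665 - \frac{1}{56} = - \frac{2557241}{56}$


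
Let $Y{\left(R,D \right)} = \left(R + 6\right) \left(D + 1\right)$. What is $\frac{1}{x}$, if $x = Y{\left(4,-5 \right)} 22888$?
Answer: $- \frac{1}{915520} \approx -1.0923 \cdot 10^{-6}$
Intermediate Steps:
$Y{\left(R,D \right)} = \left(1 + D\right) \left(6 + R\right)$ ($Y{\left(R,D \right)} = \left(6 + R\right) \left(1 + D\right) = \left(1 + D\right) \left(6 + R\right)$)
$x = -915520$ ($x = \left(6 + 4 + 6 \left(-5\right) - 20\right) 22888 = \left(6 + 4 - 30 - 20\right) 22888 = \left(-40\right) 22888 = -915520$)
$\frac{1}{x} = \frac{1}{-915520} = - \frac{1}{915520}$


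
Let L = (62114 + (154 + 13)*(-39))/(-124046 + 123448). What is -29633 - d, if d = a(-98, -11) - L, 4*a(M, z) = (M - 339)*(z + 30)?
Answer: -2543821/92 ≈ -27650.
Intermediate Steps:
L = -4277/46 (L = (62114 + 167*(-39))/(-598) = (62114 - 6513)*(-1/598) = 55601*(-1/598) = -4277/46 ≈ -92.978)
a(M, z) = (-339 + M)*(30 + z)/4 (a(M, z) = ((M - 339)*(z + 30))/4 = ((-339 + M)*(30 + z))/4 = (-339 + M)*(30 + z)/4)
d = -182415/92 (d = (-5085/2 - 339/4*(-11) + (15/2)*(-98) + (1/4)*(-98)*(-11)) - 1*(-4277/46) = (-5085/2 + 3729/4 - 735 + 539/2) + 4277/46 = -8303/4 + 4277/46 = -182415/92 ≈ -1982.8)
-29633 - d = -29633 - 1*(-182415/92) = -29633 + 182415/92 = -2543821/92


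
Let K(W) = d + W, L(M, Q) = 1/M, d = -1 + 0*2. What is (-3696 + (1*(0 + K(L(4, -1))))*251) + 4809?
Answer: 3699/4 ≈ 924.75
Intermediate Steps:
d = -1 (d = -1 + 0 = -1)
K(W) = -1 + W
(-3696 + (1*(0 + K(L(4, -1))))*251) + 4809 = (-3696 + (1*(0 + (-1 + 1/4)))*251) + 4809 = (-3696 + (1*(0 - 3/4))*251) + 4809 = (-3696 + (1*(-3/4))*251) + 4809 = (-3696 - 3/4*251) + 4809 = (-3696 - 753/4) + 4809 = -15537/4 + 4809 = 3699/4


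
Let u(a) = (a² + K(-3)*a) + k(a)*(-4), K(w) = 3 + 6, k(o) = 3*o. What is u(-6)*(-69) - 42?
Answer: -3768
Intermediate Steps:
K(w) = 9
u(a) = a² - 3*a (u(a) = (a² + 9*a) + (3*a)*(-4) = (a² + 9*a) - 12*a = a² - 3*a)
u(-6)*(-69) - 42 = -6*(-3 - 6)*(-69) - 42 = -6*(-9)*(-69) - 42 = 54*(-69) - 42 = -3726 - 42 = -3768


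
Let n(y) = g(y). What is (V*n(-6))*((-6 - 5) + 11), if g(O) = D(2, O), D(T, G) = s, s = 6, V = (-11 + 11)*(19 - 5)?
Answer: 0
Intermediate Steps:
V = 0 (V = 0*14 = 0)
D(T, G) = 6
g(O) = 6
n(y) = 6
(V*n(-6))*((-6 - 5) + 11) = (0*6)*((-6 - 5) + 11) = 0*(-11 + 11) = 0*0 = 0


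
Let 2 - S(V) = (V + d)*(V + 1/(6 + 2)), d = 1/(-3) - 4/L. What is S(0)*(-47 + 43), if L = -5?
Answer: -233/30 ≈ -7.7667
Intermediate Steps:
d = 7/15 (d = 1/(-3) - 4/(-5) = 1*(-⅓) - 4*(-⅕) = -⅓ + ⅘ = 7/15 ≈ 0.46667)
S(V) = 2 - (⅛ + V)*(7/15 + V) (S(V) = 2 - (V + 7/15)*(V + 1/(6 + 2)) = 2 - (7/15 + V)*(V + 1/8) = 2 - (7/15 + V)*(V + ⅛) = 2 - (7/15 + V)*(⅛ + V) = 2 - (⅛ + V)*(7/15 + V))
S(0)*(-47 + 43) = (233/120 - 1*0² - 71/120*0)*(-47 + 43) = (233/120 - 1*0 + 0)*(-4) = (233/120 + 0 + 0)*(-4) = (233/120)*(-4) = -233/30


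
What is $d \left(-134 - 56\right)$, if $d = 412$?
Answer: $-78280$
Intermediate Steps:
$d \left(-134 - 56\right) = 412 \left(-134 - 56\right) = 412 \left(-190\right) = -78280$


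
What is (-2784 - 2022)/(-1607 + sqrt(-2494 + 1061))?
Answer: 429069/143549 + 267*I*sqrt(1433)/143549 ≈ 2.989 + 0.07041*I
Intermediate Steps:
(-2784 - 2022)/(-1607 + sqrt(-2494 + 1061)) = -4806/(-1607 + sqrt(-1433)) = -4806/(-1607 + I*sqrt(1433))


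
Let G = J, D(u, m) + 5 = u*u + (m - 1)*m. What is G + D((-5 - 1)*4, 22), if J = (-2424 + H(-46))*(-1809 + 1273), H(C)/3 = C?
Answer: 1374265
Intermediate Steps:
H(C) = 3*C
D(u, m) = -5 + u**2 + m*(-1 + m) (D(u, m) = -5 + (u*u + (m - 1)*m) = -5 + (u**2 + (-1 + m)*m) = -5 + (u**2 + m*(-1 + m)) = -5 + u**2 + m*(-1 + m))
J = 1373232 (J = (-2424 + 3*(-46))*(-1809 + 1273) = (-2424 - 138)*(-536) = -2562*(-536) = 1373232)
G = 1373232
G + D((-5 - 1)*4, 22) = 1373232 + (-5 + 22**2 + ((-5 - 1)*4)**2 - 1*22) = 1373232 + (-5 + 484 + (-6*4)**2 - 22) = 1373232 + (-5 + 484 + (-24)**2 - 22) = 1373232 + (-5 + 484 + 576 - 22) = 1373232 + 1033 = 1374265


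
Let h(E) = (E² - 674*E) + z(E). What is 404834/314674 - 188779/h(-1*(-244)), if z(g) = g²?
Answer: 38888414651/7140582408 ≈ 5.4461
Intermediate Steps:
h(E) = -674*E + 2*E² (h(E) = (E² - 674*E) + E² = -674*E + 2*E²)
404834/314674 - 188779/h(-1*(-244)) = 404834/314674 - 188779*1/(488*(-337 - 1*(-244))) = 404834*(1/314674) - 188779*1/(488*(-337 + 244)) = 202417/157337 - 188779/(2*244*(-93)) = 202417/157337 - 188779/(-45384) = 202417/157337 - 188779*(-1/45384) = 202417/157337 + 188779/45384 = 38888414651/7140582408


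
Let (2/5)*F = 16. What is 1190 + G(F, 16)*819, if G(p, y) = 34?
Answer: 29036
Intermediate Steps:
F = 40 (F = (5/2)*16 = 40)
1190 + G(F, 16)*819 = 1190 + 34*819 = 1190 + 27846 = 29036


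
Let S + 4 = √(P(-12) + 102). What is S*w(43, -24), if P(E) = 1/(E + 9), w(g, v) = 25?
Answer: -100 + 25*√915/3 ≈ 152.07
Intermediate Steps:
P(E) = 1/(9 + E)
S = -4 + √915/3 (S = -4 + √(1/(9 - 12) + 102) = -4 + √(1/(-3) + 102) = -4 + √(-⅓ + 102) = -4 + √(305/3) = -4 + √915/3 ≈ 6.0830)
S*w(43, -24) = (-4 + √915/3)*25 = -100 + 25*√915/3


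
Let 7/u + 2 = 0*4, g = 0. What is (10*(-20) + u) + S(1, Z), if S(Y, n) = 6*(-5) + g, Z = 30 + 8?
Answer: -467/2 ≈ -233.50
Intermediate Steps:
u = -7/2 (u = 7/(-2 + 0*4) = 7/(-2 + 0) = 7/(-2) = 7*(-1/2) = -7/2 ≈ -3.5000)
Z = 38
S(Y, n) = -30 (S(Y, n) = 6*(-5) + 0 = -30 + 0 = -30)
(10*(-20) + u) + S(1, Z) = (10*(-20) - 7/2) - 30 = (-200 - 7/2) - 30 = -407/2 - 30 = -467/2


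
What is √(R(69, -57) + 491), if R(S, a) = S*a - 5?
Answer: 3*I*√383 ≈ 58.711*I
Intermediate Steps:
R(S, a) = -5 + S*a
√(R(69, -57) + 491) = √((-5 + 69*(-57)) + 491) = √((-5 - 3933) + 491) = √(-3938 + 491) = √(-3447) = 3*I*√383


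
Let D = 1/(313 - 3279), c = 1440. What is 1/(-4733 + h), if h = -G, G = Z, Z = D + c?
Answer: -2966/18309117 ≈ -0.00016200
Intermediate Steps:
D = -1/2966 (D = 1/(-2966) = -1/2966 ≈ -0.00033715)
Z = 4271039/2966 (Z = -1/2966 + 1440 = 4271039/2966 ≈ 1440.0)
G = 4271039/2966 ≈ 1440.0
h = -4271039/2966 (h = -1*4271039/2966 = -4271039/2966 ≈ -1440.0)
1/(-4733 + h) = 1/(-4733 - 4271039/2966) = 1/(-18309117/2966) = -2966/18309117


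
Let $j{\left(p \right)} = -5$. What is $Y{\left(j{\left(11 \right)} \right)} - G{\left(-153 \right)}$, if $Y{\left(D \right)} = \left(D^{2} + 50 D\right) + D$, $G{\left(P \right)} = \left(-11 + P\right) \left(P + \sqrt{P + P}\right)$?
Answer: $-25322 + 492 i \sqrt{34} \approx -25322.0 + 2868.8 i$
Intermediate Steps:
$G{\left(P \right)} = \left(-11 + P\right) \left(P + \sqrt{2} \sqrt{P}\right)$ ($G{\left(P \right)} = \left(-11 + P\right) \left(P + \sqrt{2 P}\right) = \left(-11 + P\right) \left(P + \sqrt{2} \sqrt{P}\right)$)
$Y{\left(D \right)} = D^{2} + 51 D$
$Y{\left(j{\left(11 \right)} \right)} - G{\left(-153 \right)} = - 5 \left(51 - 5\right) - \left(\left(-153\right)^{2} - -1683 + \sqrt{2} \left(-153\right)^{\frac{3}{2}} - 11 \sqrt{2} \sqrt{-153}\right) = \left(-5\right) 46 - \left(23409 + 1683 + \sqrt{2} \left(- 459 i \sqrt{17}\right) - 11 \sqrt{2} \cdot 3 i \sqrt{17}\right) = -230 - \left(23409 + 1683 - 459 i \sqrt{34} - 33 i \sqrt{34}\right) = -230 - \left(25092 - 492 i \sqrt{34}\right) = -25322 + 492 i \sqrt{34}$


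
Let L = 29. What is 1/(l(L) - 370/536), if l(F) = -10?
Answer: -268/2865 ≈ -0.093543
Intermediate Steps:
1/(l(L) - 370/536) = 1/(-10 - 370/536) = 1/(-10 - 370*1/536) = 1/(-10 - 185/268) = 1/(-2865/268) = -268/2865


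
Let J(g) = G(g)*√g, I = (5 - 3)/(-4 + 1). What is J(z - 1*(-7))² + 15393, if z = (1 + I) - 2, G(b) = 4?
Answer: 46435/3 ≈ 15478.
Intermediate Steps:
I = -⅔ (I = 2/(-3) = 2*(-⅓) = -⅔ ≈ -0.66667)
z = -5/3 (z = (1 - ⅔) - 2 = ⅓ - 2 = -5/3 ≈ -1.6667)
J(g) = 4*√g
J(z - 1*(-7))² + 15393 = (4*√(-5/3 - 1*(-7)))² + 15393 = (4*√(-5/3 + 7))² + 15393 = (4*√(16/3))² + 15393 = (4*(4*√3/3))² + 15393 = (16*√3/3)² + 15393 = 256/3 + 15393 = 46435/3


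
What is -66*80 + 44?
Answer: -5236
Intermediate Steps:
-66*80 + 44 = -5280 + 44 = -5236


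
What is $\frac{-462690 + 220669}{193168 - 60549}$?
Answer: $- \frac{242021}{132619} \approx -1.8249$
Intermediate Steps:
$\frac{-462690 + 220669}{193168 - 60549} = - \frac{242021}{132619}$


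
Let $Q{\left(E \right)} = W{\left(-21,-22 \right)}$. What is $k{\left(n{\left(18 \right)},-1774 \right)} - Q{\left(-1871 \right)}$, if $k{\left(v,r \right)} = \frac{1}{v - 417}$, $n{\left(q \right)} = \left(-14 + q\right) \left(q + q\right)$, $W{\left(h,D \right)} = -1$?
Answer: $\frac{272}{273} \approx 0.99634$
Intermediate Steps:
$Q{\left(E \right)} = -1$
$n{\left(q \right)} = 2 q \left(-14 + q\right)$ ($n{\left(q \right)} = \left(-14 + q\right) 2 q = 2 q \left(-14 + q\right)$)
$k{\left(v,r \right)} = \frac{1}{-417 + v}$
$k{\left(n{\left(18 \right)},-1774 \right)} - Q{\left(-1871 \right)} = \frac{1}{-417 + 2 \cdot 18 \left(-14 + 18\right)} - -1 = \frac{1}{-417 + 2 \cdot 18 \cdot 4} + 1 = \frac{1}{-417 + 144} + 1 = \frac{1}{-273} + 1 = - \frac{1}{273} + 1 = \frac{272}{273}$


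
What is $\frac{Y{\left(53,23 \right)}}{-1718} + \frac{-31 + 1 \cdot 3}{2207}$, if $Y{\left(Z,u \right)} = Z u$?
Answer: $- \frac{2738437}{3791626} \approx -0.72223$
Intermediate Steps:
$\frac{Y{\left(53,23 \right)}}{-1718} + \frac{-31 + 1 \cdot 3}{2207} = \frac{53 \cdot 23}{-1718} + \frac{-31 + 1 \cdot 3}{2207} = 1219 \left(- \frac{1}{1718}\right) + \left(-31 + 3\right) \frac{1}{2207} = - \frac{1219}{1718} - \frac{28}{2207} = - \frac{2738437}{3791626}$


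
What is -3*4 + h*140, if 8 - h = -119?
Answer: 17768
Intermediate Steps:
h = 127 (h = 8 - 1*(-119) = 8 + 119 = 127)
-3*4 + h*140 = -3*4 + 127*140 = -12 + 17780 = 17768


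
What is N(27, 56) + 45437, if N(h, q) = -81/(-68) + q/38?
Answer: 58708047/1292 ≈ 45440.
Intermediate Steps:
N(h, q) = 81/68 + q/38 (N(h, q) = -81*(-1/68) + q*(1/38) = 81/68 + q/38)
N(27, 56) + 45437 = (81/68 + (1/38)*56) + 45437 = (81/68 + 28/19) + 45437 = 3443/1292 + 45437 = 58708047/1292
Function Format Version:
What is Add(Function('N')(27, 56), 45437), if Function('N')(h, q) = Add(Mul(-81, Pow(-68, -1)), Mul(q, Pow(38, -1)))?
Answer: Rational(58708047, 1292) ≈ 45440.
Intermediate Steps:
Function('N')(h, q) = Add(Rational(81, 68), Mul(Rational(1, 38), q)) (Function('N')(h, q) = Add(Mul(-81, Rational(-1, 68)), Mul(q, Rational(1, 38))) = Add(Rational(81, 68), Mul(Rational(1, 38), q)))
Add(Function('N')(27, 56), 45437) = Add(Add(Rational(81, 68), Mul(Rational(1, 38), 56)), 45437) = Add(Add(Rational(81, 68), Rational(28, 19)), 45437) = Add(Rational(3443, 1292), 45437) = Rational(58708047, 1292)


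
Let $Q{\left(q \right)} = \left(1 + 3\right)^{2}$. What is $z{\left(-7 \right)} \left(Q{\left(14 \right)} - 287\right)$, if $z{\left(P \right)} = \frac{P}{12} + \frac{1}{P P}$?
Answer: $\frac{89701}{588} \approx 152.55$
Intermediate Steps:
$z{\left(P \right)} = \frac{1}{P^{2}} + \frac{P}{12}$ ($z{\left(P \right)} = P \frac{1}{12} + \frac{1}{P^{2}} = \frac{P}{12} + \frac{1}{P^{2}} = \frac{1}{P^{2}} + \frac{P}{12}$)
$Q{\left(q \right)} = 16$ ($Q{\left(q \right)} = 4^{2} = 16$)
$z{\left(-7 \right)} \left(Q{\left(14 \right)} - 287\right) = \left(\frac{1}{49} + \frac{1}{12} \left(-7\right)\right) \left(16 - 287\right) = \left(\frac{1}{49} - \frac{7}{12}\right) \left(-271\right) = \left(- \frac{331}{588}\right) \left(-271\right) = \frac{89701}{588}$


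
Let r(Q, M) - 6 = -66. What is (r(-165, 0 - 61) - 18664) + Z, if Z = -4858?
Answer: -23582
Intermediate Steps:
r(Q, M) = -60 (r(Q, M) = 6 - 66 = -60)
(r(-165, 0 - 61) - 18664) + Z = (-60 - 18664) - 4858 = -18724 - 4858 = -23582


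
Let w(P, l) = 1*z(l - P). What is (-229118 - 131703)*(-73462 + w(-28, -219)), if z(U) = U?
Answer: 26575549113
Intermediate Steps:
w(P, l) = l - P (w(P, l) = 1*(l - P) = l - P)
(-229118 - 131703)*(-73462 + w(-28, -219)) = (-229118 - 131703)*(-73462 + (-219 - 1*(-28))) = -360821*(-73462 + (-219 + 28)) = -360821*(-73462 - 191) = -360821*(-73653) = 26575549113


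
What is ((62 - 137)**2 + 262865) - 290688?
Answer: -22198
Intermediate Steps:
((62 - 137)**2 + 262865) - 290688 = ((-75)**2 + 262865) - 290688 = (5625 + 262865) - 290688 = 268490 - 290688 = -22198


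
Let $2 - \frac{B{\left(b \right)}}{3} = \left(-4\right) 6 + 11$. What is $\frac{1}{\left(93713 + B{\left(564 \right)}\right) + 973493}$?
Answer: $\frac{1}{1067251} \approx 9.3699 \cdot 10^{-7}$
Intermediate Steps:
$B{\left(b \right)} = 45$ ($B{\left(b \right)} = 6 - 3 \left(\left(-4\right) 6 + 11\right) = 6 - 3 \left(-24 + 11\right) = 6 - -39 = 6 + 39 = 45$)
$\frac{1}{\left(93713 + B{\left(564 \right)}\right) + 973493} = \frac{1}{\left(93713 + 45\right) + 973493} = \frac{1}{93758 + 973493} = \frac{1}{1067251}$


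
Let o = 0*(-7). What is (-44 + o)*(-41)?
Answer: 1804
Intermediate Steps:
o = 0
(-44 + o)*(-41) = (-44 + 0)*(-41) = -44*(-41) = 1804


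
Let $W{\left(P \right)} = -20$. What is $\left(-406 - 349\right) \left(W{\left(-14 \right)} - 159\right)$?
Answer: $135145$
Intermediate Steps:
$\left(-406 - 349\right) \left(W{\left(-14 \right)} - 159\right) = \left(-406 - 349\right) \left(-20 - 159\right) = - 755 \left(-20 - 159\right) = \left(-755\right) \left(-179\right) = 135145$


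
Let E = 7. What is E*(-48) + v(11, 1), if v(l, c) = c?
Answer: -335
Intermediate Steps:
E*(-48) + v(11, 1) = 7*(-48) + 1 = -336 + 1 = -335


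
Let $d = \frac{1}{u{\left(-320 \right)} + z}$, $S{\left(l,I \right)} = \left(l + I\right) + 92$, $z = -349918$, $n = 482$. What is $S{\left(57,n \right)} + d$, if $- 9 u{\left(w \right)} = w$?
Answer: $\frac{1986982393}{3148942} \approx 631.0$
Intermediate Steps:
$S{\left(l,I \right)} = 92 + I + l$ ($S{\left(l,I \right)} = \left(I + l\right) + 92 = 92 + I + l$)
$u{\left(w \right)} = - \frac{w}{9}$
$d = - \frac{9}{3148942}$ ($d = \frac{1}{\left(- \frac{1}{9}\right) \left(-320\right) - 349918} = \frac{1}{\frac{320}{9} - 349918} = \frac{1}{- \frac{3148942}{9}} = - \frac{9}{3148942} \approx -2.8581 \cdot 10^{-6}$)
$S{\left(57,n \right)} + d = \left(92 + 482 + 57\right) - \frac{9}{3148942} = 631 - \frac{9}{3148942} = \frac{1986982393}{3148942}$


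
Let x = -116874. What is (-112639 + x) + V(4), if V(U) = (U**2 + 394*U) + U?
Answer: -227917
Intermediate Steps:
V(U) = U**2 + 395*U
(-112639 + x) + V(4) = (-112639 - 116874) + 4*(395 + 4) = -229513 + 4*399 = -229513 + 1596 = -227917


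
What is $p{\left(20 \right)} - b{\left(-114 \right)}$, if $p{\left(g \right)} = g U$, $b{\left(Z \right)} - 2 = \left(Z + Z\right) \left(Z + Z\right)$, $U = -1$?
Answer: $-52006$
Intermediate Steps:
$b{\left(Z \right)} = 2 + 4 Z^{2}$ ($b{\left(Z \right)} = 2 + \left(Z + Z\right) \left(Z + Z\right) = 2 + 2 Z 2 Z = 2 + 4 Z^{2}$)
$p{\left(g \right)} = - g$ ($p{\left(g \right)} = g \left(-1\right) = - g$)
$p{\left(20 \right)} - b{\left(-114 \right)} = \left(-1\right) 20 - \left(2 + 4 \left(-114\right)^{2}\right) = -20 - \left(2 + 4 \cdot 12996\right) = -20 - \left(2 + 51984\right) = -20 - 51986 = -52006$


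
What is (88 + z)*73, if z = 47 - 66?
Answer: 5037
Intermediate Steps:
z = -19
(88 + z)*73 = (88 - 19)*73 = 69*73 = 5037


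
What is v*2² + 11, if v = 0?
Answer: 11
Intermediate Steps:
v*2² + 11 = 0*2² + 11 = 0*4 + 11 = 0 + 11 = 11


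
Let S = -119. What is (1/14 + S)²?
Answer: 2772225/196 ≈ 14144.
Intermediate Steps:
(1/14 + S)² = (1/14 - 119)² = (-1665/14)² = 2772225/196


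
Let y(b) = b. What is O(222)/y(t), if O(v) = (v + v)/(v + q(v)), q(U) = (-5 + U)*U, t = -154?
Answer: -1/16786 ≈ -5.9573e-5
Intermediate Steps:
q(U) = U*(-5 + U)
O(v) = 2*v/(v + v*(-5 + v)) (O(v) = (v + v)/(v + v*(-5 + v)) = (2*v)/(v + v*(-5 + v)) = 2*v/(v + v*(-5 + v)))
O(222)/y(t) = (2/(-4 + 222))/(-154) = (2/218)*(-1/154) = (2*(1/218))*(-1/154) = (1/109)*(-1/154) = -1/16786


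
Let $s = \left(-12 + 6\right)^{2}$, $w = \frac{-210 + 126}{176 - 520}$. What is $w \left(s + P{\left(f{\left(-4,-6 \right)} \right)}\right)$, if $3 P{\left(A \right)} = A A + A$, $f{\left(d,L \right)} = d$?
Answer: $\frac{420}{43} \approx 9.7674$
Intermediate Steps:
$P{\left(A \right)} = \frac{A}{3} + \frac{A^{2}}{3}$ ($P{\left(A \right)} = \frac{A A + A}{3} = \frac{A^{2} + A}{3} = \frac{A + A^{2}}{3} = \frac{A}{3} + \frac{A^{2}}{3}$)
$w = \frac{21}{86}$ ($w = - \frac{84}{-344} = \left(-84\right) \left(- \frac{1}{344}\right) = \frac{21}{86} \approx 0.24419$)
$s = 36$ ($s = \left(-6\right)^{2} = 36$)
$w \left(s + P{\left(f{\left(-4,-6 \right)} \right)}\right) = \frac{21 \left(36 + \frac{1}{3} \left(-4\right) \left(1 - 4\right)\right)}{86} = \frac{21 \left(36 + \frac{1}{3} \left(-4\right) \left(-3\right)\right)}{86} = \frac{21 \left(36 + 4\right)}{86} = \frac{21}{86} \cdot 40 = \frac{420}{43}$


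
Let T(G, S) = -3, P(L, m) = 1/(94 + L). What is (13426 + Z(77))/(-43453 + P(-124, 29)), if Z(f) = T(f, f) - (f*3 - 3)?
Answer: -395850/1303591 ≈ -0.30366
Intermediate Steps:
Z(f) = -3*f (Z(f) = -3 - (f*3 - 3) = -3 - (3*f - 3) = -3 - (-3 + 3*f) = -3 + (3 - 3*f) = -3*f)
(13426 + Z(77))/(-43453 + P(-124, 29)) = (13426 - 3*77)/(-43453 + 1/(94 - 124)) = (13426 - 231)/(-43453 + 1/(-30)) = 13195/(-43453 - 1/30) = 13195/(-1303591/30) = 13195*(-30/1303591) = -395850/1303591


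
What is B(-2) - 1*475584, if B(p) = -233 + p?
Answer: -475819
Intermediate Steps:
B(-2) - 1*475584 = (-233 - 2) - 1*475584 = -235 - 475584 = -475819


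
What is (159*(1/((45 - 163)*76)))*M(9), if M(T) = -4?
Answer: 159/2242 ≈ 0.070919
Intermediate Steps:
(159*(1/((45 - 163)*76)))*M(9) = (159*(1/((45 - 163)*76)))*(-4) = (159*((1/76)/(-118)))*(-4) = (159*(-1/118*1/76))*(-4) = (159*(-1/8968))*(-4) = -159/8968*(-4) = 159/2242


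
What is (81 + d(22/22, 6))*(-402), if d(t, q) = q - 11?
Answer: -30552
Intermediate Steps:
d(t, q) = -11 + q
(81 + d(22/22, 6))*(-402) = (81 + (-11 + 6))*(-402) = (81 - 5)*(-402) = 76*(-402) = -30552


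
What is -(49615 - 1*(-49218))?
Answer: -98833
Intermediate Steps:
-(49615 - 1*(-49218)) = -(49615 + 49218) = -1*98833 = -98833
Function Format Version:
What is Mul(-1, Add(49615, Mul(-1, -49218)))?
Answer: -98833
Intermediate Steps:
Mul(-1, Add(49615, Mul(-1, -49218))) = Mul(-1, Add(49615, 49218)) = Mul(-1, 98833) = -98833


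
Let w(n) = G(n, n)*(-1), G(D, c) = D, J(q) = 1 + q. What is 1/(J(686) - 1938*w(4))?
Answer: 1/8439 ≈ 0.00011850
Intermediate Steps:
w(n) = -n (w(n) = n*(-1) = -n)
1/(J(686) - 1938*w(4)) = 1/((1 + 686) - (-1938)*4) = 1/(687 - 1938*(-4)) = 1/(687 + 7752) = 1/8439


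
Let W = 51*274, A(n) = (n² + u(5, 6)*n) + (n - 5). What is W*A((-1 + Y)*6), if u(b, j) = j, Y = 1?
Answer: -69870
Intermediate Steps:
A(n) = -5 + n² + 7*n (A(n) = (n² + 6*n) + (n - 5) = (n² + 6*n) + (-5 + n) = -5 + n² + 7*n)
W = 13974
W*A((-1 + Y)*6) = 13974*(-5 + ((-1 + 1)*6)² + 7*((-1 + 1)*6)) = 13974*(-5 + (0*6)² + 7*(0*6)) = 13974*(-5 + 0² + 7*0) = 13974*(-5 + 0 + 0) = 13974*(-5) = -69870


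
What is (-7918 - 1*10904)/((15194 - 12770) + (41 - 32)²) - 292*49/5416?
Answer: -11481791/1130590 ≈ -10.156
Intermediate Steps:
(-7918 - 1*10904)/((15194 - 12770) + (41 - 32)²) - 292*49/5416 = (-7918 - 10904)/(2424 + 9²) - 14308*1/5416 = -18822/(2424 + 81) - 3577/1354 = -18822/2505 - 3577/1354 = -18822*1/2505 - 3577/1354 = -6274/835 - 3577/1354 = -11481791/1130590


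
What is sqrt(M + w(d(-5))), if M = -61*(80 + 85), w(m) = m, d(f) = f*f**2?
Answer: I*sqrt(10190) ≈ 100.95*I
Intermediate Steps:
d(f) = f**3
M = -10065 (M = -61*165 = -10065)
sqrt(M + w(d(-5))) = sqrt(-10065 + (-5)**3) = sqrt(-10065 - 125) = sqrt(-10190) = I*sqrt(10190)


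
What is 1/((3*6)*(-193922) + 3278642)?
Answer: -1/211954 ≈ -4.7180e-6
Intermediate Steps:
1/((3*6)*(-193922) + 3278642) = 1/(18*(-193922) + 3278642) = 1/(-3490596 + 3278642) = 1/(-211954) = -1/211954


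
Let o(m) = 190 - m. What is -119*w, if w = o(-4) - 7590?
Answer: 880124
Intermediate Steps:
w = -7396 (w = (190 - 1*(-4)) - 7590 = (190 + 4) - 7590 = 194 - 7590 = -7396)
-119*w = -119*(-7396) = 880124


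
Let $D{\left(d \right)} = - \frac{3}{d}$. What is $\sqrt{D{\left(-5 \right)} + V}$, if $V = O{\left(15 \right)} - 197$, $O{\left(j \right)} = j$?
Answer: $\frac{i \sqrt{4535}}{5} \approx 13.468 i$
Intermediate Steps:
$V = -182$ ($V = 15 - 197 = -182$)
$\sqrt{D{\left(-5 \right)} + V} = \sqrt{- \frac{3}{-5} - 182} = \sqrt{\left(-3\right) \left(- \frac{1}{5}\right) - 182} = \sqrt{\frac{3}{5} - 182} = \sqrt{- \frac{907}{5}} = \frac{i \sqrt{4535}}{5}$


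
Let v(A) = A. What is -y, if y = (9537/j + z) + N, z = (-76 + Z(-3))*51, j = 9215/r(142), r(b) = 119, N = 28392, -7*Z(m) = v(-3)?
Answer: -1590758796/64505 ≈ -24661.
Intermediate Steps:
Z(m) = 3/7 (Z(m) = -⅐*(-3) = 3/7)
j = 9215/119 ≈ 77.437
z = -26979/7 (z = (-76 + 3/7)*51 = -529/7*51 = -26979/7 ≈ -3854.1)
y = 1590758796/64505 (y = (9537/(9215/119) - 26979/7) + 28392 = (9537*(119/9215) - 26979/7) + 28392 = (1134903/9215 - 26979/7) + 28392 = -240667164/64505 + 28392 = 1590758796/64505 ≈ 24661.)
-y = -1*1590758796/64505 = -1590758796/64505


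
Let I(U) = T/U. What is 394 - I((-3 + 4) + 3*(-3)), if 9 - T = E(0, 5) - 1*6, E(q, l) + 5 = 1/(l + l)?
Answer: 31719/80 ≈ 396.49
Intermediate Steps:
E(q, l) = -5 + 1/(2*l) (E(q, l) = -5 + 1/(l + l) = -5 + 1/(2*l))
T = 199/10 (T = 9 - ((-5 + (½)/5) - 1*6) = 9 - ((-5 + (½)*(⅕)) - 6) = 9 - ((-5 + ⅒) - 6) = 9 - (-49/10 - 6) = 9 - 1*(-109/10) = 9 + 109/10 = 199/10 ≈ 19.900)
I(U) = 199/(10*U)
394 - I((-3 + 4) + 3*(-3)) = 394 - 199/(10*((-3 + 4) + 3*(-3))) = 394 - 199/(10*(1 - 9)) = 394 - 199/(10*(-8)) = 394 - 199*(-1)/(10*8) = 394 - 1*(-199/80) = 394 + 199/80 = 31719/80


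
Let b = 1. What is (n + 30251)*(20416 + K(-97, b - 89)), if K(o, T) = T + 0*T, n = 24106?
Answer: 1104969096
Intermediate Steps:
K(o, T) = T (K(o, T) = T + 0 = T)
(n + 30251)*(20416 + K(-97, b - 89)) = (24106 + 30251)*(20416 + (1 - 89)) = 54357*(20416 - 88) = 54357*20328 = 1104969096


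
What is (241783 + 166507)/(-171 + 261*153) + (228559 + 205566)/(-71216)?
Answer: 5907551195/1415845296 ≈ 4.1725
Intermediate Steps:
(241783 + 166507)/(-171 + 261*153) + (228559 + 205566)/(-71216) = 408290/(-171 + 39933) + 434125*(-1/71216) = 408290/39762 - 434125/71216 = 408290*(1/39762) - 434125/71216 = 204145/19881 - 434125/71216 = 5907551195/1415845296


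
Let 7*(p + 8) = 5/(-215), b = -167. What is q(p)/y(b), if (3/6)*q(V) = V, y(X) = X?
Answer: 4818/50267 ≈ 0.095848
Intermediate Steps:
p = -2409/301 (p = -8 + (5/(-215))/7 = -8 + (5*(-1/215))/7 = -8 + (⅐)*(-1/43) = -8 - 1/301 = -2409/301 ≈ -8.0033)
q(V) = 2*V
q(p)/y(b) = (2*(-2409/301))/(-167) = -4818/301*(-1/167) = 4818/50267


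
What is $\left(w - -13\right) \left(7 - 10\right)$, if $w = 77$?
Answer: $-270$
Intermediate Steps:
$\left(w - -13\right) \left(7 - 10\right) = \left(77 - -13\right) \left(7 - 10\right) = \left(77 + 13\right) \left(7 - 10\right) = 90 \left(-3\right) = -270$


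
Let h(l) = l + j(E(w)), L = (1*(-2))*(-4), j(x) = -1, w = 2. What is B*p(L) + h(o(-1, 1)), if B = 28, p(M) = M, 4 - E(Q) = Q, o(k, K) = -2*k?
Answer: 225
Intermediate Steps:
E(Q) = 4 - Q
L = 8 (L = -2*(-4) = 8)
h(l) = -1 + l (h(l) = l - 1 = -1 + l)
B*p(L) + h(o(-1, 1)) = 28*8 + (-1 - 2*(-1)) = 224 + (-1 + 2) = 224 + 1 = 225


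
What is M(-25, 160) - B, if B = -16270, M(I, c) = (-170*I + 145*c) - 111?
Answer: 43609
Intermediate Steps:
M(I, c) = -111 - 170*I + 145*c
M(-25, 160) - B = (-111 - 170*(-25) + 145*160) - 1*(-16270) = (-111 + 4250 + 23200) + 16270 = 27339 + 16270 = 43609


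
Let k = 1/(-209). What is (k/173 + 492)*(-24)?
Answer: -426941832/36157 ≈ -11808.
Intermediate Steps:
k = -1/209 ≈ -0.0047847
(k/173 + 492)*(-24) = (-1/209/173 + 492)*(-24) = (-1/209*1/173 + 492)*(-24) = (-1/36157 + 492)*(-24) = (17789243/36157)*(-24) = -426941832/36157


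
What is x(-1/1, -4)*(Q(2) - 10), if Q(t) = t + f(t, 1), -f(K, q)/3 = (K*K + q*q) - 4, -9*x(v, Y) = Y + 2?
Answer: -22/9 ≈ -2.4444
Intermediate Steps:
x(v, Y) = -2/9 - Y/9 (x(v, Y) = -(Y + 2)/9 = -(2 + Y)/9 = -2/9 - Y/9)
f(K, q) = 12 - 3*K² - 3*q² (f(K, q) = -3*((K*K + q*q) - 4) = -3*((K² + q²) - 4) = -3*(-4 + K² + q²) = 12 - 3*K² - 3*q²)
Q(t) = 9 + t - 3*t² (Q(t) = t + (12 - 3*t² - 3*1²) = t + (12 - 3*t² - 3*1) = t + (12 - 3*t² - 3) = t + (9 - 3*t²) = 9 + t - 3*t²)
x(-1/1, -4)*(Q(2) - 10) = (-2/9 - ⅑*(-4))*((9 + 2 - 3*2²) - 10) = (-2/9 + 4/9)*((9 + 2 - 3*4) - 10) = 2*((9 + 2 - 12) - 10)/9 = 2*(-1 - 10)/9 = (2/9)*(-11) = -22/9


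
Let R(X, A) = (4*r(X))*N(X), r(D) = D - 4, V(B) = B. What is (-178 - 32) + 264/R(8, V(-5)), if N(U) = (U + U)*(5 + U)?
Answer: -87327/416 ≈ -209.92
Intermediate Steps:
N(U) = 2*U*(5 + U) (N(U) = (2*U)*(5 + U) = 2*U*(5 + U))
r(D) = -4 + D
R(X, A) = 2*X*(-16 + 4*X)*(5 + X) (R(X, A) = (4*(-4 + X))*(2*X*(5 + X)) = (-16 + 4*X)*(2*X*(5 + X)) = 2*X*(-16 + 4*X)*(5 + X))
(-178 - 32) + 264/R(8, V(-5)) = (-178 - 32) + 264/((8*8*(-4 + 8)*(5 + 8))) = -210 + 264/((8*8*4*13)) = -210 + 264/3328 = -210 + 264*(1/3328) = -210 + 33/416 = -87327/416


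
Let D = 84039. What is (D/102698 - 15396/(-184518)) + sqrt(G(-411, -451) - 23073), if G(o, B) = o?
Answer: 2847974435/3158271594 + 2*I*sqrt(5871) ≈ 0.90175 + 153.24*I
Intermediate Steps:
(D/102698 - 15396/(-184518)) + sqrt(G(-411, -451) - 23073) = (84039/102698 - 15396/(-184518)) + sqrt(-411 - 23073) = (84039*(1/102698) - 15396*(-1/184518)) + sqrt(-23484) = (84039/102698 + 2566/30753) + 2*I*sqrt(5871) = 2847974435/3158271594 + 2*I*sqrt(5871)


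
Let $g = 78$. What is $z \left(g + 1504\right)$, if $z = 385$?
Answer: $609070$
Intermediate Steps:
$z \left(g + 1504\right) = 385 \left(78 + 1504\right) = 385 \cdot 1582 = 609070$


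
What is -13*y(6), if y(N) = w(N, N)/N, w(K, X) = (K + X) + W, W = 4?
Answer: -104/3 ≈ -34.667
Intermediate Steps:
w(K, X) = 4 + K + X (w(K, X) = (K + X) + 4 = 4 + K + X)
y(N) = (4 + 2*N)/N (y(N) = (4 + N + N)/N = (4 + 2*N)/N)
-13*y(6) = -13*(2 + 4/6) = -13*(2 + 4*(1/6)) = -13*(2 + 2/3) = -13*8/3 = -104/3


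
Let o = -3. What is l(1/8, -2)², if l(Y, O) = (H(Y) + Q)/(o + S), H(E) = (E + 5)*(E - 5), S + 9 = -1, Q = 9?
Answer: 1046529/692224 ≈ 1.5118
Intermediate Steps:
S = -10 (S = -9 - 1 = -10)
H(E) = (-5 + E)*(5 + E) (H(E) = (5 + E)*(-5 + E) = (-5 + E)*(5 + E))
l(Y, O) = 16/13 - Y²/13 (l(Y, O) = ((-25 + Y²) + 9)/(-3 - 10) = (-16 + Y²)/(-13) = (-16 + Y²)*(-1/13) = 16/13 - Y²/13)
l(1/8, -2)² = (16/13 - (1/8)²/13)² = (16/13 - (⅛)²/13)² = (16/13 - 1/13*1/64)² = (16/13 - 1/832)² = (1023/832)² = 1046529/692224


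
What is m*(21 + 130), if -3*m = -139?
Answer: 20989/3 ≈ 6996.3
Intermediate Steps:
m = 139/3 (m = -⅓*(-139) = 139/3 ≈ 46.333)
m*(21 + 130) = 139*(21 + 130)/3 = (139/3)*151 = 20989/3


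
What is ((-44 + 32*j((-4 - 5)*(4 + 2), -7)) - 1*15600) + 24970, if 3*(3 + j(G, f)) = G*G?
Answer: 40334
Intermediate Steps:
j(G, f) = -3 + G**2/3 (j(G, f) = -3 + (G*G)/3 = -3 + G**2/3)
((-44 + 32*j((-4 - 5)*(4 + 2), -7)) - 1*15600) + 24970 = ((-44 + 32*(-3 + ((-4 - 5)*(4 + 2))**2/3)) - 1*15600) + 24970 = ((-44 + 32*(-3 + (-9*6)**2/3)) - 15600) + 24970 = ((-44 + 32*(-3 + (1/3)*(-54)**2)) - 15600) + 24970 = ((-44 + 32*(-3 + (1/3)*2916)) - 15600) + 24970 = ((-44 + 32*(-3 + 972)) - 15600) + 24970 = ((-44 + 32*969) - 15600) + 24970 = ((-44 + 31008) - 15600) + 24970 = (30964 - 15600) + 24970 = 15364 + 24970 = 40334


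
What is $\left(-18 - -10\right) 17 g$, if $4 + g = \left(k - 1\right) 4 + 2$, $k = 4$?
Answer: $-1360$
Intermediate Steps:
$g = 10$ ($g = -4 + \left(\left(4 - 1\right) 4 + 2\right) = -4 + \left(3 \cdot 4 + 2\right) = -4 + \left(12 + 2\right) = -4 + 14 = 10$)
$\left(-18 - -10\right) 17 g = \left(-18 - -10\right) 17 \cdot 10 = \left(-18 + 10\right) 17 \cdot 10 = \left(-8\right) 17 \cdot 10 = \left(-136\right) 10 = -1360$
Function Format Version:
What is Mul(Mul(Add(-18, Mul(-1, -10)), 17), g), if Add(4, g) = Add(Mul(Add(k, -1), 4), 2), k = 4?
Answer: -1360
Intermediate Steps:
g = 10 (g = Add(-4, Add(Mul(Add(4, -1), 4), 2)) = Add(-4, Add(Mul(3, 4), 2)) = Add(-4, Add(12, 2)) = Add(-4, 14) = 10)
Mul(Mul(Add(-18, Mul(-1, -10)), 17), g) = Mul(Mul(Add(-18, Mul(-1, -10)), 17), 10) = Mul(Mul(Add(-18, 10), 17), 10) = Mul(Mul(-8, 17), 10) = Mul(-136, 10) = -1360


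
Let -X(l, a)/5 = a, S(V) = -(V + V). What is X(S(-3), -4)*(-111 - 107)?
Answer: -4360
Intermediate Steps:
S(V) = -2*V
X(l, a) = -5*a
X(S(-3), -4)*(-111 - 107) = (-5*(-4))*(-111 - 107) = 20*(-218) = -4360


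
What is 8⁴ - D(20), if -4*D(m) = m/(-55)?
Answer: 45055/11 ≈ 4095.9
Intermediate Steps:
D(m) = m/220 (D(m) = -m/(4*(-55)) = -m*(-1)/(4*55) = -(-1)*m/220 = m/220)
8⁴ - D(20) = 8⁴ - 20/220 = 4096 - 1*1/11 = 4096 - 1/11 = 45055/11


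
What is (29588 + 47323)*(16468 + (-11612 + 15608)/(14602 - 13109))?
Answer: 1891296865920/1493 ≈ 1.2668e+9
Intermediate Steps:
(29588 + 47323)*(16468 + (-11612 + 15608)/(14602 - 13109)) = 76911*(16468 + 3996/1493) = 76911*(24590720/1493) = 1891296865920/1493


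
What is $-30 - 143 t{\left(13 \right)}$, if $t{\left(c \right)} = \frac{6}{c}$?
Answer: $-96$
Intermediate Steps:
$-30 - 143 t{\left(13 \right)} = -30 - 143 \cdot \frac{6}{13} = -30 - 143 \cdot 6 \cdot \frac{1}{13} = -30 - 66 = -96$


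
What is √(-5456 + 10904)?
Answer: 2*√1362 ≈ 73.811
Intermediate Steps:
√(-5456 + 10904) = √5448 = 2*√1362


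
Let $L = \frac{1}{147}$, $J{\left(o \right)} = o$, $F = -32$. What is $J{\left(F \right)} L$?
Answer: $- \frac{32}{147} \approx -0.21769$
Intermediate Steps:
$L = \frac{1}{147} \approx 0.0068027$
$J{\left(F \right)} L = \left(-32\right) \frac{1}{147} = - \frac{32}{147}$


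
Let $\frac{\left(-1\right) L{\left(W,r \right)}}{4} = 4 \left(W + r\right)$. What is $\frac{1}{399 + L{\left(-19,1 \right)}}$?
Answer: $\frac{1}{687} \approx 0.0014556$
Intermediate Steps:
$L{\left(W,r \right)} = - 16 W - 16 r$ ($L{\left(W,r \right)} = - 4 \cdot 4 \left(W + r\right) = - 4 \left(4 W + 4 r\right) = - 16 W - 16 r$)
$\frac{1}{399 + L{\left(-19,1 \right)}} = \frac{1}{399 - -288} = \frac{1}{399 + \left(304 - 16\right)} = \frac{1}{399 + 288} = \frac{1}{687}$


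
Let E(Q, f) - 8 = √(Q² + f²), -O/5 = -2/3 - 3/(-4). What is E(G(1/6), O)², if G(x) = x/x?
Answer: 11881/144 ≈ 82.507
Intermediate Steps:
G(x) = 1
O = -5/12 (O = -5*(-2/3 - 3/(-4)) = -5*(-2*⅓ - 3*(-¼)) = -5*(-⅔ + ¾) = -5*1/12 = -5/12 ≈ -0.41667)
E(Q, f) = 8 + √(Q² + f²)
E(G(1/6), O)² = (8 + √(1² + (-5/12)²))² = (8 + √(1 + 25/144))² = (8 + √(169/144))² = (8 + 13/12)² = (109/12)² = 11881/144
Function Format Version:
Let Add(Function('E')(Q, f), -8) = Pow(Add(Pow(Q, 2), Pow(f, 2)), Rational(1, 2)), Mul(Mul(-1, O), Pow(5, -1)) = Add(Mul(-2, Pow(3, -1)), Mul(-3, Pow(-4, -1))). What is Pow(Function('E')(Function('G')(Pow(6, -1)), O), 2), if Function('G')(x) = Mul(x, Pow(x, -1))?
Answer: Rational(11881, 144) ≈ 82.507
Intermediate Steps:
Function('G')(x) = 1
O = Rational(-5, 12) (O = Mul(-5, Add(Mul(-2, Pow(3, -1)), Mul(-3, Pow(-4, -1)))) = Mul(-5, Add(Mul(-2, Rational(1, 3)), Mul(-3, Rational(-1, 4)))) = Mul(-5, Add(Rational(-2, 3), Rational(3, 4))) = Mul(-5, Rational(1, 12)) = Rational(-5, 12) ≈ -0.41667)
Function('E')(Q, f) = Add(8, Pow(Add(Pow(Q, 2), Pow(f, 2)), Rational(1, 2)))
Pow(Function('E')(Function('G')(Pow(6, -1)), O), 2) = Pow(Add(8, Pow(Add(Pow(1, 2), Pow(Rational(-5, 12), 2)), Rational(1, 2))), 2) = Pow(Add(8, Pow(Add(1, Rational(25, 144)), Rational(1, 2))), 2) = Pow(Add(8, Pow(Rational(169, 144), Rational(1, 2))), 2) = Pow(Add(8, Rational(13, 12)), 2) = Pow(Rational(109, 12), 2) = Rational(11881, 144)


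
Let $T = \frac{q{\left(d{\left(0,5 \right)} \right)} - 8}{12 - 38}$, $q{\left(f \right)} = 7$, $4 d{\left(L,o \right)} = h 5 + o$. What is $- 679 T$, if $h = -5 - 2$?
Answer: $- \frac{679}{26} \approx -26.115$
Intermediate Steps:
$h = -7$ ($h = -5 - 2 = -7$)
$d{\left(L,o \right)} = - \frac{35}{4} + \frac{o}{4}$ ($d{\left(L,o \right)} = \frac{\left(-7\right) 5 + o}{4} = \frac{-35 + o}{4} = - \frac{35}{4} + \frac{o}{4}$)
$T = \frac{1}{26}$ ($T = \frac{7 - 8}{12 - 38} = - \frac{1}{-26} = \left(-1\right) \left(- \frac{1}{26}\right) = \frac{1}{26} \approx 0.038462$)
$- 679 T = \left(-679\right) \frac{1}{26} = - \frac{679}{26}$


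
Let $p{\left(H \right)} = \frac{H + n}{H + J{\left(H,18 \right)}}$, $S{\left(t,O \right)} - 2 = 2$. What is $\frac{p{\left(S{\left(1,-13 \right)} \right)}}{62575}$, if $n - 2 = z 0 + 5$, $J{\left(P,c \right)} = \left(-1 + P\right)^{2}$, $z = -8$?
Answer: $\frac{11}{813475} \approx 1.3522 \cdot 10^{-5}$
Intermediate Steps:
$S{\left(t,O \right)} = 4$ ($S{\left(t,O \right)} = 2 + 2 = 4$)
$n = 7$ ($n = 2 + \left(\left(-8\right) 0 + 5\right) = 2 + \left(0 + 5\right) = 2 + 5 = 7$)
$p{\left(H \right)} = \frac{7 + H}{H + \left(-1 + H\right)^{2}}$ ($p{\left(H \right)} = \frac{H + 7}{H + \left(-1 + H\right)^{2}} = \frac{7 + H}{H + \left(-1 + H\right)^{2}}$)
$\frac{p{\left(S{\left(1,-13 \right)} \right)}}{62575} = \frac{\frac{1}{4 + \left(-1 + 4\right)^{2}} \left(7 + 4\right)}{62575} = \frac{1}{4 + 3^{2}} \cdot 11 \cdot \frac{1}{62575} = \frac{1}{4 + 9} \cdot 11 \cdot \frac{1}{62575} = \frac{1}{13} \cdot 11 \cdot \frac{1}{62575} = \frac{11}{13} \cdot \frac{1}{62575} = \frac{11}{813475}$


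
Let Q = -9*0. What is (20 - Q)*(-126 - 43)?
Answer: -3380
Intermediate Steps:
Q = 0
(20 - Q)*(-126 - 43) = (20 - 1*0)*(-126 - 43) = (20 + 0)*(-169) = 20*(-169) = -3380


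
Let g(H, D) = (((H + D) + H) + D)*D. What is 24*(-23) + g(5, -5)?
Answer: -552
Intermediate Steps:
g(H, D) = D*(2*D + 2*H) (g(H, D) = (((D + H) + H) + D)*D = ((D + 2*H) + D)*D = (2*D + 2*H)*D = D*(2*D + 2*H))
24*(-23) + g(5, -5) = 24*(-23) + 2*(-5)*(-5 + 5) = -552 + 2*(-5)*0 = -552 + 0 = -552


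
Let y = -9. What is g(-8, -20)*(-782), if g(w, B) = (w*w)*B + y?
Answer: 1007998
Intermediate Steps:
g(w, B) = -9 + B*w² (g(w, B) = (w*w)*B - 9 = w²*B - 9 = B*w² - 9 = -9 + B*w²)
g(-8, -20)*(-782) = (-9 - 20*(-8)²)*(-782) = (-9 - 20*64)*(-782) = (-9 - 1280)*(-782) = -1289*(-782) = 1007998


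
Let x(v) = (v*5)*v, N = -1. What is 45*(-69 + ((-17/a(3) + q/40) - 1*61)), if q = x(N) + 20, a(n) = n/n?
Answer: -52695/8 ≈ -6586.9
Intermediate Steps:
x(v) = 5*v² (x(v) = (5*v)*v = 5*v²)
a(n) = 1
q = 25 (q = 5*(-1)² + 20 = 5*1 + 20 = 5 + 20 = 25)
45*(-69 + ((-17/a(3) + q/40) - 1*61)) = 45*(-69 + ((-17/1 + 25/40) - 1*61)) = 45*(-69 + ((-17*1 + 25*(1/40)) - 61)) = 45*(-69 + ((-17 + 5/8) - 61)) = 45*(-69 + (-131/8 - 61)) = 45*(-69 - 619/8) = 45*(-1171/8) = -52695/8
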